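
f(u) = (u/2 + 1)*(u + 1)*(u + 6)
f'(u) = (u/2 + 1)*(u + 1) + (u/2 + 1)*(u + 6) + (u + 1)*(u + 6)/2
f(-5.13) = 5.62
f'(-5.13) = 3.31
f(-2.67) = 1.86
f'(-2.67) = -3.34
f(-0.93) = 0.19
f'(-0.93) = 2.93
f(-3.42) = 4.43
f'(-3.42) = -3.24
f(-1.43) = -0.56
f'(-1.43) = 0.20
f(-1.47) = -0.56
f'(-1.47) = 0.01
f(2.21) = 55.48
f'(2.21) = 37.22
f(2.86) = 83.11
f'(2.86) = 48.01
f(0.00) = 6.00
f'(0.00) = 10.00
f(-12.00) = -330.00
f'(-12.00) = 118.00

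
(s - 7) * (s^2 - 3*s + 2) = s^3 - 10*s^2 + 23*s - 14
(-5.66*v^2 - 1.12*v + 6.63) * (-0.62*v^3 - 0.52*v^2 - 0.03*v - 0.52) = 3.5092*v^5 + 3.6376*v^4 - 3.3584*v^3 - 0.4708*v^2 + 0.3835*v - 3.4476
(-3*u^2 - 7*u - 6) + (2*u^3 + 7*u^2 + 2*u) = 2*u^3 + 4*u^2 - 5*u - 6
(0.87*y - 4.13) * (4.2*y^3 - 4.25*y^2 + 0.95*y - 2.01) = 3.654*y^4 - 21.0435*y^3 + 18.379*y^2 - 5.6722*y + 8.3013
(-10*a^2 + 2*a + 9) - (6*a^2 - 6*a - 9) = -16*a^2 + 8*a + 18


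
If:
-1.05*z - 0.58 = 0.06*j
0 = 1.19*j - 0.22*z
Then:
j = -0.10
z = -0.55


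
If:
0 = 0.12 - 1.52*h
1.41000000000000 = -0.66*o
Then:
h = 0.08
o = -2.14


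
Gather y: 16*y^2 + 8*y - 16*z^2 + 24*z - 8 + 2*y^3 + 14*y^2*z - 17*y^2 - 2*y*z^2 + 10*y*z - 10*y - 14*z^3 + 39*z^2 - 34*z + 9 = 2*y^3 + y^2*(14*z - 1) + y*(-2*z^2 + 10*z - 2) - 14*z^3 + 23*z^2 - 10*z + 1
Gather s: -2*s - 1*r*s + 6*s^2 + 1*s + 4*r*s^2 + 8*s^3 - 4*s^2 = 8*s^3 + s^2*(4*r + 2) + s*(-r - 1)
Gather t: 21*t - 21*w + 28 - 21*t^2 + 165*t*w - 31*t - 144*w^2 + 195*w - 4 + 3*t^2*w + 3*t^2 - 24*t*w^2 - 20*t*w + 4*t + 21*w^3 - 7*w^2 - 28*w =t^2*(3*w - 18) + t*(-24*w^2 + 145*w - 6) + 21*w^3 - 151*w^2 + 146*w + 24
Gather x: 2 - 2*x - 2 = -2*x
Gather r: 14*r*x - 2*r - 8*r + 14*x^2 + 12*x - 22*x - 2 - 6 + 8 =r*(14*x - 10) + 14*x^2 - 10*x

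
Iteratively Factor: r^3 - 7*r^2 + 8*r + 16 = (r - 4)*(r^2 - 3*r - 4) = (r - 4)^2*(r + 1)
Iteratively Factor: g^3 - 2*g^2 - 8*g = (g + 2)*(g^2 - 4*g) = (g - 4)*(g + 2)*(g)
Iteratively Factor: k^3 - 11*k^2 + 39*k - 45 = (k - 3)*(k^2 - 8*k + 15) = (k - 3)^2*(k - 5)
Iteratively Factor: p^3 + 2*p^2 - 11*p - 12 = (p + 4)*(p^2 - 2*p - 3) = (p + 1)*(p + 4)*(p - 3)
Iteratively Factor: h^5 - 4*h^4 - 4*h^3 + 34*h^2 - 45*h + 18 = (h - 3)*(h^4 - h^3 - 7*h^2 + 13*h - 6) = (h - 3)*(h + 3)*(h^3 - 4*h^2 + 5*h - 2) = (h - 3)*(h - 1)*(h + 3)*(h^2 - 3*h + 2) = (h - 3)*(h - 2)*(h - 1)*(h + 3)*(h - 1)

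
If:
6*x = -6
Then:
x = -1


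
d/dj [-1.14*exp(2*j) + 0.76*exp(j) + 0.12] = (0.76 - 2.28*exp(j))*exp(j)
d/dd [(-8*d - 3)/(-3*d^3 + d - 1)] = (24*d^3 - 8*d - (8*d + 3)*(9*d^2 - 1) + 8)/(3*d^3 - d + 1)^2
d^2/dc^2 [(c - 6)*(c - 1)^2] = 6*c - 16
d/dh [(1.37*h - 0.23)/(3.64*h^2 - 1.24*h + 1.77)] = (-4.9868*h^2 + 1.6744*h + 2.1397)/(13.2496*h^4 - 9.0272*h^3 + 14.4232*h^2 - 4.3896*h + 3.1329)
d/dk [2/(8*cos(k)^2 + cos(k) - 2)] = 2*(16*cos(k) + 1)*sin(k)/(8*cos(k)^2 + cos(k) - 2)^2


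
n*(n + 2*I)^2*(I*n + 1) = I*n^4 - 3*n^3 - 4*n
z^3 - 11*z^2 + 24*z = z*(z - 8)*(z - 3)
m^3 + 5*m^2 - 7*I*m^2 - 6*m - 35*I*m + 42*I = (m - 1)*(m + 6)*(m - 7*I)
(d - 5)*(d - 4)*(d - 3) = d^3 - 12*d^2 + 47*d - 60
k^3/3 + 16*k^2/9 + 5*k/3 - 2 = (k/3 + 1)*(k - 2/3)*(k + 3)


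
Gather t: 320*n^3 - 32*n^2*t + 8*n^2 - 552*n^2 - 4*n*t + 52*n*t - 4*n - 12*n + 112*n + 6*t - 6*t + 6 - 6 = 320*n^3 - 544*n^2 + 96*n + t*(-32*n^2 + 48*n)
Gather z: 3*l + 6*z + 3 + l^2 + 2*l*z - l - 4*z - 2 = l^2 + 2*l + z*(2*l + 2) + 1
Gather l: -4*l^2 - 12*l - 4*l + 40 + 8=-4*l^2 - 16*l + 48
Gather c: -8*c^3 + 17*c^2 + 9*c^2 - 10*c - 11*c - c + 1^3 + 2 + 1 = -8*c^3 + 26*c^2 - 22*c + 4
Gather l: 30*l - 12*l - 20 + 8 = 18*l - 12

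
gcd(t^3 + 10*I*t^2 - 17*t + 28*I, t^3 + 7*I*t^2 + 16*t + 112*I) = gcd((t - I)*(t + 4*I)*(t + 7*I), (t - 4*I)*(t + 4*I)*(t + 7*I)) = t^2 + 11*I*t - 28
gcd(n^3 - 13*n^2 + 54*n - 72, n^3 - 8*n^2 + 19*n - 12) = n^2 - 7*n + 12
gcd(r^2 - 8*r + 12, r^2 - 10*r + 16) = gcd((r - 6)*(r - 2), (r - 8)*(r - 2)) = r - 2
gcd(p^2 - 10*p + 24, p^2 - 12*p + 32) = p - 4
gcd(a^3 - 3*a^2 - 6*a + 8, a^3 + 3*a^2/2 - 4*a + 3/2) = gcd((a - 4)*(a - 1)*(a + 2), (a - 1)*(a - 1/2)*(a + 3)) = a - 1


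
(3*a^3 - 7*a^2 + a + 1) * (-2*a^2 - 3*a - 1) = -6*a^5 + 5*a^4 + 16*a^3 + 2*a^2 - 4*a - 1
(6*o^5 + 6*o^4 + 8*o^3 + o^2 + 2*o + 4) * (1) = 6*o^5 + 6*o^4 + 8*o^3 + o^2 + 2*o + 4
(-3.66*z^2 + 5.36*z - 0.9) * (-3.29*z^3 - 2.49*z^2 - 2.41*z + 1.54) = 12.0414*z^5 - 8.521*z^4 - 1.5648*z^3 - 16.313*z^2 + 10.4234*z - 1.386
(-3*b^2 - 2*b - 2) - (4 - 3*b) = -3*b^2 + b - 6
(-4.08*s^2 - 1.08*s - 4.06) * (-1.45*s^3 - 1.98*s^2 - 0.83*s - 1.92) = 5.916*s^5 + 9.6444*s^4 + 11.4118*s^3 + 16.7688*s^2 + 5.4434*s + 7.7952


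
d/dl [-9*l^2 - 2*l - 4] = -18*l - 2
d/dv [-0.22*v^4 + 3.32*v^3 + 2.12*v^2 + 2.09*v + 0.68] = -0.88*v^3 + 9.96*v^2 + 4.24*v + 2.09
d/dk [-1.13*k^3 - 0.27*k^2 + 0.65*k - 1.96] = -3.39*k^2 - 0.54*k + 0.65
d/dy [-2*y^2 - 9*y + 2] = -4*y - 9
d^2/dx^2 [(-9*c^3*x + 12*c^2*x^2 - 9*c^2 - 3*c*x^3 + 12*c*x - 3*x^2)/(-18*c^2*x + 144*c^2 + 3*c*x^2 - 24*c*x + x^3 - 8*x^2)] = 6*(288*c^4 + 144*c^3*x - 2652*c^3 + 7*c^2*x^3 - 144*c^2*x^2 + 18*c^2*x - 336*c^2 - 8*c*x^3 + 3*c*x^2 - 168*c*x + 448*c - x^3)/(216*c^3*x^3 - 5184*c^3*x^2 + 41472*c^3*x - 110592*c^3 + 108*c^2*x^4 - 2592*c^2*x^3 + 20736*c^2*x^2 - 55296*c^2*x + 18*c*x^5 - 432*c*x^4 + 3456*c*x^3 - 9216*c*x^2 + x^6 - 24*x^5 + 192*x^4 - 512*x^3)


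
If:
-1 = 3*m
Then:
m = -1/3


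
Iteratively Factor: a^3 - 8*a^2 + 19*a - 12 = (a - 4)*(a^2 - 4*a + 3) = (a - 4)*(a - 3)*(a - 1)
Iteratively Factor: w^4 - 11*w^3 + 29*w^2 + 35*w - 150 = (w - 5)*(w^3 - 6*w^2 - w + 30) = (w - 5)*(w + 2)*(w^2 - 8*w + 15) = (w - 5)^2*(w + 2)*(w - 3)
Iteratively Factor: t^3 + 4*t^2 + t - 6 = (t + 3)*(t^2 + t - 2) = (t + 2)*(t + 3)*(t - 1)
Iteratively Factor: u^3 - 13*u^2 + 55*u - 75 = (u - 3)*(u^2 - 10*u + 25) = (u - 5)*(u - 3)*(u - 5)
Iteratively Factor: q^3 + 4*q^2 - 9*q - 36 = (q + 4)*(q^2 - 9) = (q - 3)*(q + 4)*(q + 3)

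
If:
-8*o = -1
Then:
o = 1/8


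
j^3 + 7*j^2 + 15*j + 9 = (j + 1)*(j + 3)^2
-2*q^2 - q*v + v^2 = (-2*q + v)*(q + v)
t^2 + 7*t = t*(t + 7)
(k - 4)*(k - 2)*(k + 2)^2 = k^4 - 2*k^3 - 12*k^2 + 8*k + 32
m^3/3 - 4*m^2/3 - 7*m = m*(m/3 + 1)*(m - 7)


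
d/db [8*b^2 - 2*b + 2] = 16*b - 2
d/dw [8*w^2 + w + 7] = 16*w + 1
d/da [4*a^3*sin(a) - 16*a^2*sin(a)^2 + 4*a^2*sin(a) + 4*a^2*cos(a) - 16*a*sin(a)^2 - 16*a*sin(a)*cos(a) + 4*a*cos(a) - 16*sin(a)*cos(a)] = 4*a^3*cos(a) + 8*a^2*sin(a) - 16*a^2*sin(2*a) + 4*a^2*cos(a) + 4*a*sin(a) - 16*a*sin(2*a) + 8*a*cos(a) - 16*a - 8*sqrt(2)*sin(2*a + pi/4) + 4*cos(a) - 8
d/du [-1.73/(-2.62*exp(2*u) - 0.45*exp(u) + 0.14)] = (-9.0652*exp(u) - 0.7785)*exp(u)/(2.62*exp(2*u) + 0.45*exp(u) - 0.14)^2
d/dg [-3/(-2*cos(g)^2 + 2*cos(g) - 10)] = 3*(2*cos(g) - 1)*sin(g)/(2*(sin(g)^2 + cos(g) - 6)^2)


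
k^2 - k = k*(k - 1)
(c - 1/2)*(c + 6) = c^2 + 11*c/2 - 3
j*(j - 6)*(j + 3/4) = j^3 - 21*j^2/4 - 9*j/2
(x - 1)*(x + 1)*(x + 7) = x^3 + 7*x^2 - x - 7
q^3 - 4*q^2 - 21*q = q*(q - 7)*(q + 3)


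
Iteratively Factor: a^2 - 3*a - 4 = (a - 4)*(a + 1)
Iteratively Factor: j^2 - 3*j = (j)*(j - 3)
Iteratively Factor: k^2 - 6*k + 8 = (k - 4)*(k - 2)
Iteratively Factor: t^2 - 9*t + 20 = (t - 4)*(t - 5)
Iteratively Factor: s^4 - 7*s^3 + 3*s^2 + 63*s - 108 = (s - 3)*(s^3 - 4*s^2 - 9*s + 36) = (s - 4)*(s - 3)*(s^2 - 9) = (s - 4)*(s - 3)*(s + 3)*(s - 3)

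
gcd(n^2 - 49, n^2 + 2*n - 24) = 1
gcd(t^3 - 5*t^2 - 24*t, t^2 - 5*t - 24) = t^2 - 5*t - 24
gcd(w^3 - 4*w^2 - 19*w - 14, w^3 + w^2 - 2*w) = w + 2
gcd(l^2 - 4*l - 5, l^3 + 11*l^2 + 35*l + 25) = l + 1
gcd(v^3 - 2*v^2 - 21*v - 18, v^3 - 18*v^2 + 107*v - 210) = v - 6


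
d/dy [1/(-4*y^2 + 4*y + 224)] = (2*y - 1)/(4*(-y^2 + y + 56)^2)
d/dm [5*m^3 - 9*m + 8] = 15*m^2 - 9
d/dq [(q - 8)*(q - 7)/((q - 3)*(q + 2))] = 2*(7*q^2 - 62*q + 73)/(q^4 - 2*q^3 - 11*q^2 + 12*q + 36)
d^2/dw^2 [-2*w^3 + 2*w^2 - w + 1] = 4 - 12*w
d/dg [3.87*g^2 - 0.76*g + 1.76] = 7.74*g - 0.76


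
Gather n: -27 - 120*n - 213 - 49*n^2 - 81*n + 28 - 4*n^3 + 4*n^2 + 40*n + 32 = -4*n^3 - 45*n^2 - 161*n - 180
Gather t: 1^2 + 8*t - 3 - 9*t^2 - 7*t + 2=-9*t^2 + t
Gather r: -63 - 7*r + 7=-7*r - 56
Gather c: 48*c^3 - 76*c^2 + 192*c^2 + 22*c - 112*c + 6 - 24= 48*c^3 + 116*c^2 - 90*c - 18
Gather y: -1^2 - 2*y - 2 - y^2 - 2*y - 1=-y^2 - 4*y - 4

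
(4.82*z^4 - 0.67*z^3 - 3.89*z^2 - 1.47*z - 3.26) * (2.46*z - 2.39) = 11.8572*z^5 - 13.168*z^4 - 7.9681*z^3 + 5.6809*z^2 - 4.5063*z + 7.7914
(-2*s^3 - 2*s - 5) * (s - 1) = -2*s^4 + 2*s^3 - 2*s^2 - 3*s + 5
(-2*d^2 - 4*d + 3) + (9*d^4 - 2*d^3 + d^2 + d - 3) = 9*d^4 - 2*d^3 - d^2 - 3*d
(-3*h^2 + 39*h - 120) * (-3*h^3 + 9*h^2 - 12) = 9*h^5 - 144*h^4 + 711*h^3 - 1044*h^2 - 468*h + 1440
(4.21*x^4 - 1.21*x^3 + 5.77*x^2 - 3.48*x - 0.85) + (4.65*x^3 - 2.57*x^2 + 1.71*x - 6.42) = 4.21*x^4 + 3.44*x^3 + 3.2*x^2 - 1.77*x - 7.27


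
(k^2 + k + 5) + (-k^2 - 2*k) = 5 - k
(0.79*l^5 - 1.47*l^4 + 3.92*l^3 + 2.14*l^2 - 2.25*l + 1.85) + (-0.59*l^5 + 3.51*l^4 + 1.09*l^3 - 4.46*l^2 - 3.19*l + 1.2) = 0.2*l^5 + 2.04*l^4 + 5.01*l^3 - 2.32*l^2 - 5.44*l + 3.05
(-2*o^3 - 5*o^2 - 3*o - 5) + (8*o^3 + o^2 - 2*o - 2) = 6*o^3 - 4*o^2 - 5*o - 7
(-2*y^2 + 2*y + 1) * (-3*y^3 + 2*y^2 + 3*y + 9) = 6*y^5 - 10*y^4 - 5*y^3 - 10*y^2 + 21*y + 9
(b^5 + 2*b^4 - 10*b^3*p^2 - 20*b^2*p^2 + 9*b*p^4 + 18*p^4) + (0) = b^5 + 2*b^4 - 10*b^3*p^2 - 20*b^2*p^2 + 9*b*p^4 + 18*p^4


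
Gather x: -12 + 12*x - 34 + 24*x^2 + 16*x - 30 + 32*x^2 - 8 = 56*x^2 + 28*x - 84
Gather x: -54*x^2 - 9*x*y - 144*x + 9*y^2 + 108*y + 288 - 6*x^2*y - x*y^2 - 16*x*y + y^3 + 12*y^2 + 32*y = x^2*(-6*y - 54) + x*(-y^2 - 25*y - 144) + y^3 + 21*y^2 + 140*y + 288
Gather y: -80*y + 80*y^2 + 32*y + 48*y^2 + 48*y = 128*y^2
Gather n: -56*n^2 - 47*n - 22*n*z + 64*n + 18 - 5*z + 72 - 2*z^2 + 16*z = -56*n^2 + n*(17 - 22*z) - 2*z^2 + 11*z + 90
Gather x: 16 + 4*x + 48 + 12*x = 16*x + 64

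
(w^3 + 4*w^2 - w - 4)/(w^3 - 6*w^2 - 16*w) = (-w^3 - 4*w^2 + w + 4)/(w*(-w^2 + 6*w + 16))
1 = 1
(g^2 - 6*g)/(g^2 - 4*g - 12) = g/(g + 2)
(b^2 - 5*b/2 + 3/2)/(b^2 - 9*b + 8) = (b - 3/2)/(b - 8)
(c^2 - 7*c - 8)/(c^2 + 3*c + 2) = (c - 8)/(c + 2)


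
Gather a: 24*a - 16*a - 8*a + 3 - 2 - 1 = 0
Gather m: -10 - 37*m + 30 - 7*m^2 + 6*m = -7*m^2 - 31*m + 20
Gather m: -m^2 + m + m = -m^2 + 2*m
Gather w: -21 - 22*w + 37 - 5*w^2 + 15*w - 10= -5*w^2 - 7*w + 6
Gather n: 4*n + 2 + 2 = 4*n + 4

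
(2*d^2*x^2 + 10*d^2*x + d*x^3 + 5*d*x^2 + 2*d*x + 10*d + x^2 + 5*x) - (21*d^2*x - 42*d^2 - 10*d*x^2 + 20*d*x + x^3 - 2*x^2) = 2*d^2*x^2 - 11*d^2*x + 42*d^2 + d*x^3 + 15*d*x^2 - 18*d*x + 10*d - x^3 + 3*x^2 + 5*x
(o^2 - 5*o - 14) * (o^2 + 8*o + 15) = o^4 + 3*o^3 - 39*o^2 - 187*o - 210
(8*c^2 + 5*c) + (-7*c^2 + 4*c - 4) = c^2 + 9*c - 4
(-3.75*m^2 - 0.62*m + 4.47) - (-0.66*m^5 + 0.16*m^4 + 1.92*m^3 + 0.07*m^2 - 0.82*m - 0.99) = 0.66*m^5 - 0.16*m^4 - 1.92*m^3 - 3.82*m^2 + 0.2*m + 5.46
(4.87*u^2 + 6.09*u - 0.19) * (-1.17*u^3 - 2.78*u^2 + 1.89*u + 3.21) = -5.6979*u^5 - 20.6639*u^4 - 7.5036*u^3 + 27.671*u^2 + 19.1898*u - 0.6099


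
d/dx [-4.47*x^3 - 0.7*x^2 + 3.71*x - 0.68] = -13.41*x^2 - 1.4*x + 3.71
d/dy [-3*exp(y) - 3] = -3*exp(y)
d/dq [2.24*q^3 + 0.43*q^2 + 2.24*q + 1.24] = 6.72*q^2 + 0.86*q + 2.24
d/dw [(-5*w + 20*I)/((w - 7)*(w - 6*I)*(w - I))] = 5*((w - 7)*(w - 6*I)*(w - 4*I) - (w - 7)*(w - 6*I)*(w - I) + (w - 7)*(w - 4*I)*(w - I) + (w - 6*I)*(w - 4*I)*(w - I))/((w - 7)^2*(w - 6*I)^2*(w - I)^2)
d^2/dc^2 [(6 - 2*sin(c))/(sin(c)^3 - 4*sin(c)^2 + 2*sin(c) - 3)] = 2*(4*sin(c)^7 - 39*sin(c)^6 + 134*sin(c)^5 - 97*sin(c)^4 - 301*sin(c)^3 + 426*sin(c)^2 - 27*sin(c) - 60)/(sin(c)^3 - 4*sin(c)^2 + 2*sin(c) - 3)^3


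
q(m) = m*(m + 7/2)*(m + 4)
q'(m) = m*(m + 7/2) + m*(m + 4) + (m + 7/2)*(m + 4)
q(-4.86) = -5.68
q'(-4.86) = 11.96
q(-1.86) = -6.53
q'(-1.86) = -3.52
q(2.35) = 87.30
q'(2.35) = 65.82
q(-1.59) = -7.32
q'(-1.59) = -2.27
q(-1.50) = -7.50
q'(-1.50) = -1.75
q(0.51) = 9.22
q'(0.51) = 22.43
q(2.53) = 99.62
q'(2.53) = 71.15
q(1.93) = 62.15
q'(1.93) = 54.12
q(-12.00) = -816.00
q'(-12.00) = 266.00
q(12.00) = 2976.00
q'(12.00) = 626.00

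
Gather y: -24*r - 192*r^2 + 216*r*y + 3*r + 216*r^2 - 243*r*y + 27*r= 24*r^2 - 27*r*y + 6*r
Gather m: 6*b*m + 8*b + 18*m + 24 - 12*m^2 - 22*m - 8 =8*b - 12*m^2 + m*(6*b - 4) + 16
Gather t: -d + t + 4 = -d + t + 4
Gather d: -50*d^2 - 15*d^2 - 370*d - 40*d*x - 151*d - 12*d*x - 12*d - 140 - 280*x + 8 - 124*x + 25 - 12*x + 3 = -65*d^2 + d*(-52*x - 533) - 416*x - 104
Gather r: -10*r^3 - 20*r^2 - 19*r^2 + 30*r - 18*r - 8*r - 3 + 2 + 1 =-10*r^3 - 39*r^2 + 4*r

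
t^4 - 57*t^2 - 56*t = t*(t - 8)*(t + 1)*(t + 7)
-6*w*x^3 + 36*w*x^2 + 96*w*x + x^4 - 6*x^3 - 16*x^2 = x*(-6*w + x)*(x - 8)*(x + 2)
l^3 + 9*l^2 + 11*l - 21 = (l - 1)*(l + 3)*(l + 7)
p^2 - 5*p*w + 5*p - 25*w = (p + 5)*(p - 5*w)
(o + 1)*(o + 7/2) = o^2 + 9*o/2 + 7/2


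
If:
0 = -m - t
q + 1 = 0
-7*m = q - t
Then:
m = 1/8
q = -1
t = -1/8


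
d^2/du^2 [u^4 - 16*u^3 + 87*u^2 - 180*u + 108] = 12*u^2 - 96*u + 174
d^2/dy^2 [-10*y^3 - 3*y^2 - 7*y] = -60*y - 6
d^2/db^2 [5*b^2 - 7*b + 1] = 10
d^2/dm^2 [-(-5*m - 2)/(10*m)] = 2/(5*m^3)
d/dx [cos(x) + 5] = -sin(x)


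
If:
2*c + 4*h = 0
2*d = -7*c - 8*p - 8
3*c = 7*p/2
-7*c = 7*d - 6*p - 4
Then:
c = -448/653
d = 492/653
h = 224/653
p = -384/653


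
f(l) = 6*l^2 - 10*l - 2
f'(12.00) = 134.00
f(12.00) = 742.00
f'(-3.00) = -46.00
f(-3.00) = 82.00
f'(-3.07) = -46.84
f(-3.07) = 85.25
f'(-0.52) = -16.24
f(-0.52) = 4.82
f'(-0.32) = -13.84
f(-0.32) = 1.81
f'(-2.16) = -35.92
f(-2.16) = 47.59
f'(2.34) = 18.08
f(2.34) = 7.45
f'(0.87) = 0.44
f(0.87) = -6.16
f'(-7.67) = -102.04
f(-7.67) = 427.67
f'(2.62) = 21.44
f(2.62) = 12.99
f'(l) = 12*l - 10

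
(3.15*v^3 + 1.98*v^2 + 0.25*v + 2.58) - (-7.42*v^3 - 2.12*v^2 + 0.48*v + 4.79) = 10.57*v^3 + 4.1*v^2 - 0.23*v - 2.21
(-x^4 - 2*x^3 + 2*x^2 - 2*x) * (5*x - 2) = -5*x^5 - 8*x^4 + 14*x^3 - 14*x^2 + 4*x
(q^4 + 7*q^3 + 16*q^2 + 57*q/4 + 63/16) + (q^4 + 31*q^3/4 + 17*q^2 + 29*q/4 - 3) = 2*q^4 + 59*q^3/4 + 33*q^2 + 43*q/2 + 15/16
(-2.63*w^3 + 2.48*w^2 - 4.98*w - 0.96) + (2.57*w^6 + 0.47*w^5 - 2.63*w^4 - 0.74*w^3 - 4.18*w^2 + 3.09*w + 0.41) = 2.57*w^6 + 0.47*w^5 - 2.63*w^4 - 3.37*w^3 - 1.7*w^2 - 1.89*w - 0.55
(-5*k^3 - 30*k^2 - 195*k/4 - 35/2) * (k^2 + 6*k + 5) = -5*k^5 - 60*k^4 - 1015*k^3/4 - 460*k^2 - 1395*k/4 - 175/2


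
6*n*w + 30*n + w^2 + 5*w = (6*n + w)*(w + 5)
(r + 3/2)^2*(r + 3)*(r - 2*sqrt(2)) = r^4 - 2*sqrt(2)*r^3 + 6*r^3 - 12*sqrt(2)*r^2 + 45*r^2/4 - 45*sqrt(2)*r/2 + 27*r/4 - 27*sqrt(2)/2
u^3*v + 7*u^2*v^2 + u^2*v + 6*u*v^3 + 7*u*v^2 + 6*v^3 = (u + v)*(u + 6*v)*(u*v + v)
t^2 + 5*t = t*(t + 5)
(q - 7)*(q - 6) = q^2 - 13*q + 42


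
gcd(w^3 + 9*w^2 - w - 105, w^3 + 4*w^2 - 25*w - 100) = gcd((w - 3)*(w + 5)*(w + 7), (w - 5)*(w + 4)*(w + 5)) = w + 5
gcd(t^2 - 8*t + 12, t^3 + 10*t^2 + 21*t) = 1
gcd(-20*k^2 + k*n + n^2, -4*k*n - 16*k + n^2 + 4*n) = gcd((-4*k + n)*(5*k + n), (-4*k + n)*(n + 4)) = 4*k - n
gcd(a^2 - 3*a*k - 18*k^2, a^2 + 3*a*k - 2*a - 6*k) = a + 3*k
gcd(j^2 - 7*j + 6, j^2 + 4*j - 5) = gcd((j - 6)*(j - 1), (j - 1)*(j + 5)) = j - 1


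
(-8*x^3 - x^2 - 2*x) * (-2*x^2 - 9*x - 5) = 16*x^5 + 74*x^4 + 53*x^3 + 23*x^2 + 10*x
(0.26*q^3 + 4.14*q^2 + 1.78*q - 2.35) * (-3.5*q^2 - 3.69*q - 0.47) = -0.91*q^5 - 15.4494*q^4 - 21.6288*q^3 - 0.289000000000001*q^2 + 7.8349*q + 1.1045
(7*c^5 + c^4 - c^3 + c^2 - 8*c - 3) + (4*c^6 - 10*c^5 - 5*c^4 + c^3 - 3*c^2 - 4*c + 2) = 4*c^6 - 3*c^5 - 4*c^4 - 2*c^2 - 12*c - 1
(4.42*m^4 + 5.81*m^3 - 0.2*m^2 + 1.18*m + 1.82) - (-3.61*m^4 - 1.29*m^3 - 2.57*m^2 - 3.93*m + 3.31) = 8.03*m^4 + 7.1*m^3 + 2.37*m^2 + 5.11*m - 1.49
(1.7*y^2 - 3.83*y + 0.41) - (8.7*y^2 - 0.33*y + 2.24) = -7.0*y^2 - 3.5*y - 1.83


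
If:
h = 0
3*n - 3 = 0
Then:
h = 0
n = 1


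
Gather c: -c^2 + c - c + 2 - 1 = 1 - c^2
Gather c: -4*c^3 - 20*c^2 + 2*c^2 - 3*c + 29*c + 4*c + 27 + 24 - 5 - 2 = -4*c^3 - 18*c^2 + 30*c + 44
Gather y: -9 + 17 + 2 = 10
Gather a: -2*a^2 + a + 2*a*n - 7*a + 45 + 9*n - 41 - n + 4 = -2*a^2 + a*(2*n - 6) + 8*n + 8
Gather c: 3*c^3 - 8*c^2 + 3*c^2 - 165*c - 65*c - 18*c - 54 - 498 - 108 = 3*c^3 - 5*c^2 - 248*c - 660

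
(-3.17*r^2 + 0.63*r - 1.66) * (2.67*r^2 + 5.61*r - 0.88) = -8.4639*r^4 - 16.1016*r^3 + 1.8917*r^2 - 9.867*r + 1.4608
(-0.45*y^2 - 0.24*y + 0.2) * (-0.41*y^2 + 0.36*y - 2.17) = 0.1845*y^4 - 0.0636*y^3 + 0.8081*y^2 + 0.5928*y - 0.434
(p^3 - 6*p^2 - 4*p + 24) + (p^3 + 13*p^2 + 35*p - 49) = 2*p^3 + 7*p^2 + 31*p - 25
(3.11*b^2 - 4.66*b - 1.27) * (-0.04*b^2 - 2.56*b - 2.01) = -0.1244*b^4 - 7.7752*b^3 + 5.7293*b^2 + 12.6178*b + 2.5527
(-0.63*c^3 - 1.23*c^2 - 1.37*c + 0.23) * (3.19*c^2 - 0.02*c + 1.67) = -2.0097*c^5 - 3.9111*c^4 - 5.3978*c^3 - 1.293*c^2 - 2.2925*c + 0.3841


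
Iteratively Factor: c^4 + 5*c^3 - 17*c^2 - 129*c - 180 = (c + 3)*(c^3 + 2*c^2 - 23*c - 60) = (c + 3)*(c + 4)*(c^2 - 2*c - 15) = (c - 5)*(c + 3)*(c + 4)*(c + 3)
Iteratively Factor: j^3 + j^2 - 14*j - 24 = (j + 3)*(j^2 - 2*j - 8) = (j - 4)*(j + 3)*(j + 2)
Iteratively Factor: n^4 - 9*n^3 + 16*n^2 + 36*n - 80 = (n - 5)*(n^3 - 4*n^2 - 4*n + 16) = (n - 5)*(n - 4)*(n^2 - 4) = (n - 5)*(n - 4)*(n - 2)*(n + 2)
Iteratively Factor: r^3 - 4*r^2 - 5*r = (r + 1)*(r^2 - 5*r) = r*(r + 1)*(r - 5)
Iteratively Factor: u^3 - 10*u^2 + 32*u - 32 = (u - 4)*(u^2 - 6*u + 8) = (u - 4)*(u - 2)*(u - 4)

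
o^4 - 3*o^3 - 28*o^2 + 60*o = o*(o - 6)*(o - 2)*(o + 5)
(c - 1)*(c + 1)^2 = c^3 + c^2 - c - 1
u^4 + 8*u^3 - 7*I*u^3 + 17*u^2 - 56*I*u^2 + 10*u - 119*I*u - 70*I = (u + 1)*(u + 2)*(u + 5)*(u - 7*I)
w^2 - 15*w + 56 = (w - 8)*(w - 7)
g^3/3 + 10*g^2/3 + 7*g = g*(g/3 + 1)*(g + 7)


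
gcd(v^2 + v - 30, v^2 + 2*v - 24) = v + 6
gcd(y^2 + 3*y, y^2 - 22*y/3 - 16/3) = 1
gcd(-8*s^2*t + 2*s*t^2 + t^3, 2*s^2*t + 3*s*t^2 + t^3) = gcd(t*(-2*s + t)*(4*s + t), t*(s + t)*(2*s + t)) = t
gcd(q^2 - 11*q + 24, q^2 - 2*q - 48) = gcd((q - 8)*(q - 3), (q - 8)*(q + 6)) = q - 8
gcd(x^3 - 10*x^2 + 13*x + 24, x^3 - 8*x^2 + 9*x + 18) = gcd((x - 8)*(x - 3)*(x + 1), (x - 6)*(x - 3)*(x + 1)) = x^2 - 2*x - 3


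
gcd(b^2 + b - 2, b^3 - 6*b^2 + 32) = b + 2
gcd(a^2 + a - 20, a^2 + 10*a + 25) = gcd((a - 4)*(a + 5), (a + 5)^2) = a + 5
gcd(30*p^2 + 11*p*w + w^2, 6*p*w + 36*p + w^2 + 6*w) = 6*p + w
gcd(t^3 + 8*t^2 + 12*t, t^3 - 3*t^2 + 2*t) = t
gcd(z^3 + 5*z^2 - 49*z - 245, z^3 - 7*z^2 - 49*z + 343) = z^2 - 49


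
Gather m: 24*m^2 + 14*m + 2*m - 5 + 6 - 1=24*m^2 + 16*m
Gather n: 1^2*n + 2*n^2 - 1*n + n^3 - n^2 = n^3 + n^2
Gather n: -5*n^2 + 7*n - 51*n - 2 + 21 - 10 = -5*n^2 - 44*n + 9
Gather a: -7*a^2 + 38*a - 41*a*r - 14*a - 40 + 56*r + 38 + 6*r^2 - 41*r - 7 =-7*a^2 + a*(24 - 41*r) + 6*r^2 + 15*r - 9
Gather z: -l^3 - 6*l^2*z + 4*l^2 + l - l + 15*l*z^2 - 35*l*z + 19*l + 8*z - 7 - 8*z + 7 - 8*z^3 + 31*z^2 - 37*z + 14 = -l^3 + 4*l^2 + 19*l - 8*z^3 + z^2*(15*l + 31) + z*(-6*l^2 - 35*l - 37) + 14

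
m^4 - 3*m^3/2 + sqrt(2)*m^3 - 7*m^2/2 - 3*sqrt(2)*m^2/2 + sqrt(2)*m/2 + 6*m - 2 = (m - 1)*(m - 1/2)*(m - sqrt(2))*(m + 2*sqrt(2))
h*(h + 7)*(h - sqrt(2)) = h^3 - sqrt(2)*h^2 + 7*h^2 - 7*sqrt(2)*h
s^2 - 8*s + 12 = (s - 6)*(s - 2)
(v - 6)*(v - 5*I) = v^2 - 6*v - 5*I*v + 30*I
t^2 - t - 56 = (t - 8)*(t + 7)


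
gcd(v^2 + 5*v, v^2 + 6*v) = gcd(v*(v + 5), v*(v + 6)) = v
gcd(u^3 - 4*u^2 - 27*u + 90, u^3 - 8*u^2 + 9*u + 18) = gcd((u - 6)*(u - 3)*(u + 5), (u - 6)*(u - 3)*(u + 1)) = u^2 - 9*u + 18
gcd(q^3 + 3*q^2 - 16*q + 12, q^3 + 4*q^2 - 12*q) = q^2 + 4*q - 12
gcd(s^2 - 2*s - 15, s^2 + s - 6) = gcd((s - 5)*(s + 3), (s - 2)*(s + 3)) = s + 3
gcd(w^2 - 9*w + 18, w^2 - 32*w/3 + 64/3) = 1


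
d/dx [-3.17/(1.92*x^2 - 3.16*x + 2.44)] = (12.1728*x - 10.0172)/(1.92*x^2 - 3.16*x + 2.44)^2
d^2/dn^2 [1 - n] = 0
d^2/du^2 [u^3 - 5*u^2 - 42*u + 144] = 6*u - 10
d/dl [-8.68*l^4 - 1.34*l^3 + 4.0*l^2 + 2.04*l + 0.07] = -34.72*l^3 - 4.02*l^2 + 8.0*l + 2.04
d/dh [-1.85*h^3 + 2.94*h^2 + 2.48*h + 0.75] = -5.55*h^2 + 5.88*h + 2.48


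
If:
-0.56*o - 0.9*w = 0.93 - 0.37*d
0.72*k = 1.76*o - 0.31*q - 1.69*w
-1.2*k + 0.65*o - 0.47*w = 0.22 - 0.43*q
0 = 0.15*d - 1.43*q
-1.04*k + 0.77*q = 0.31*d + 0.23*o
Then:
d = 1.28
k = -0.21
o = -0.34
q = 0.13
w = -0.29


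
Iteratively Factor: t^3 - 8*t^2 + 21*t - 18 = (t - 2)*(t^2 - 6*t + 9) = (t - 3)*(t - 2)*(t - 3)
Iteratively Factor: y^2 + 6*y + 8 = (y + 4)*(y + 2)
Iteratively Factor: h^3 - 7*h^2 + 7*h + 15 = (h - 3)*(h^2 - 4*h - 5) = (h - 3)*(h + 1)*(h - 5)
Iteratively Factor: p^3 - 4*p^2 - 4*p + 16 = (p - 2)*(p^2 - 2*p - 8) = (p - 2)*(p + 2)*(p - 4)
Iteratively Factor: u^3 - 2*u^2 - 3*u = (u + 1)*(u^2 - 3*u) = u*(u + 1)*(u - 3)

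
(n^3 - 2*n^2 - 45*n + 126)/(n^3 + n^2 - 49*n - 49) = (n^2 - 9*n + 18)/(n^2 - 6*n - 7)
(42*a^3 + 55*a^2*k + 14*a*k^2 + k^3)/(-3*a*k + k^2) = (-42*a^3 - 55*a^2*k - 14*a*k^2 - k^3)/(k*(3*a - k))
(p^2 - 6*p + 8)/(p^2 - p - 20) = (-p^2 + 6*p - 8)/(-p^2 + p + 20)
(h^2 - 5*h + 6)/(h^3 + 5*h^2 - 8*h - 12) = (h - 3)/(h^2 + 7*h + 6)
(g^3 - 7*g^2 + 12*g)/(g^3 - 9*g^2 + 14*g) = (g^2 - 7*g + 12)/(g^2 - 9*g + 14)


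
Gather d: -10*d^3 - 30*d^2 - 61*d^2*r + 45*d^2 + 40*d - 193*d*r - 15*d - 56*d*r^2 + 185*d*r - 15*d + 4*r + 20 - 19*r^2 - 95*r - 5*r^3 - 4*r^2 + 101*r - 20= -10*d^3 + d^2*(15 - 61*r) + d*(-56*r^2 - 8*r + 10) - 5*r^3 - 23*r^2 + 10*r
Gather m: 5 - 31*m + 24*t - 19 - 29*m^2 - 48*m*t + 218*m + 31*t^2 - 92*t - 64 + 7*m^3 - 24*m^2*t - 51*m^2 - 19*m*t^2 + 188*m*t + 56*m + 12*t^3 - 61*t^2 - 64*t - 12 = 7*m^3 + m^2*(-24*t - 80) + m*(-19*t^2 + 140*t + 243) + 12*t^3 - 30*t^2 - 132*t - 90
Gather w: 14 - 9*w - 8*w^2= -8*w^2 - 9*w + 14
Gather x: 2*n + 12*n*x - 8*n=12*n*x - 6*n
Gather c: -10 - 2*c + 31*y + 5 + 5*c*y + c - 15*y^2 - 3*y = c*(5*y - 1) - 15*y^2 + 28*y - 5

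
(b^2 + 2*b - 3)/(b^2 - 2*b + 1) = (b + 3)/(b - 1)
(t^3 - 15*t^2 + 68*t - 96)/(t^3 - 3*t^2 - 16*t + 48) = (t - 8)/(t + 4)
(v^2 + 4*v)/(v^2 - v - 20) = v/(v - 5)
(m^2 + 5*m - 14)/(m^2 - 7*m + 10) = (m + 7)/(m - 5)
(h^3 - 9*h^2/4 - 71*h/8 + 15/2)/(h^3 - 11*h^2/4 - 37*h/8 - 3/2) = (8*h^2 + 14*h - 15)/(8*h^2 + 10*h + 3)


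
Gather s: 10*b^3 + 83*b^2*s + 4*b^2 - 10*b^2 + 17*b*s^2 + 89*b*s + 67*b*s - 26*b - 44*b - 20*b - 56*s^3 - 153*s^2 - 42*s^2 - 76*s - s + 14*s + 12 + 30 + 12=10*b^3 - 6*b^2 - 90*b - 56*s^3 + s^2*(17*b - 195) + s*(83*b^2 + 156*b - 63) + 54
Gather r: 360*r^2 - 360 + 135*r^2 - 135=495*r^2 - 495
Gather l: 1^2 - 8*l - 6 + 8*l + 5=0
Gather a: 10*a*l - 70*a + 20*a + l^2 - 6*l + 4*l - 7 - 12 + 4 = a*(10*l - 50) + l^2 - 2*l - 15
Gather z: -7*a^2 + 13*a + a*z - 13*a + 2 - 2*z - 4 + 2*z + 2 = -7*a^2 + a*z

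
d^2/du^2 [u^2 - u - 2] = 2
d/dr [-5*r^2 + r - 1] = 1 - 10*r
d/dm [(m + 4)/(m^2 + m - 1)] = (m^2 + m - (m + 4)*(2*m + 1) - 1)/(m^2 + m - 1)^2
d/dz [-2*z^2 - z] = -4*z - 1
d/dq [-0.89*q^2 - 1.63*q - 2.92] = -1.78*q - 1.63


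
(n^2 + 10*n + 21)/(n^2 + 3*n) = (n + 7)/n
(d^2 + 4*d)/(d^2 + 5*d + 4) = d/(d + 1)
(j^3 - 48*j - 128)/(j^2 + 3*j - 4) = (j^2 - 4*j - 32)/(j - 1)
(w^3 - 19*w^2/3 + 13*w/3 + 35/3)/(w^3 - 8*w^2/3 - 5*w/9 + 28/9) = 3*(w - 5)/(3*w - 4)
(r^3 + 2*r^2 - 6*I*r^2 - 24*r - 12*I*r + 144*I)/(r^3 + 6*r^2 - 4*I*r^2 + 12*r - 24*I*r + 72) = (r - 4)/(r + 2*I)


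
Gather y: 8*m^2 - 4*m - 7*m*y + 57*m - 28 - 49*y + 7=8*m^2 + 53*m + y*(-7*m - 49) - 21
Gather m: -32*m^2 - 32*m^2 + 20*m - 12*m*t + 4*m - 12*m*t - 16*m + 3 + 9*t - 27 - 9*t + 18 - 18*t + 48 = -64*m^2 + m*(8 - 24*t) - 18*t + 42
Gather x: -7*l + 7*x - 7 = -7*l + 7*x - 7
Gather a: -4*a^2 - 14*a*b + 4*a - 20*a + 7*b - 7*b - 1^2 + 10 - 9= -4*a^2 + a*(-14*b - 16)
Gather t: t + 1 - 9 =t - 8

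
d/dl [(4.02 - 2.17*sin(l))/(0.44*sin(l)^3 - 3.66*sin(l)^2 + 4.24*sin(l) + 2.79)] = (1.9096*sin(l)^3 - 13.2486*sin(l)^2 + 29.4264*sin(l) - 23.0991)*cos(l)/(0.1936*sin(l)^6 - 3.2208*sin(l)^5 + 17.1268*sin(l)^4 - 28.5816*sin(l)^3 - 2.4452*sin(l)^2 + 23.6592*sin(l) + 7.7841)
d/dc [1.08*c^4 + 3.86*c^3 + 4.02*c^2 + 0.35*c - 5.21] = 4.32*c^3 + 11.58*c^2 + 8.04*c + 0.35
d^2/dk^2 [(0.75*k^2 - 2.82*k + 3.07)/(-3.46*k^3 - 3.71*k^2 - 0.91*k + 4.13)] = (-17.9574*k^6 + 202.559472*k^5 - 209.669772*k^4 - 715.641122*k^3 + 103.084548*k^2 - 66.152562*k - 103.551994)/(41.421736*k^9 + 133.243908*k^8 + 175.553826*k^7 - 27.175477*k^6 - 271.919277*k^5 - 239.342754*k^4 + 94.144435*k^3 + 179.583138*k^2 + 46.565337*k - 70.444997)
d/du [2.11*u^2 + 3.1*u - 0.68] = 4.22*u + 3.1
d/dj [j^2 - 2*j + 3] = 2*j - 2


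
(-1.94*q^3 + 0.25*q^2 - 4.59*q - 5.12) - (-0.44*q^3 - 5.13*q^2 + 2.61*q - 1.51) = -1.5*q^3 + 5.38*q^2 - 7.2*q - 3.61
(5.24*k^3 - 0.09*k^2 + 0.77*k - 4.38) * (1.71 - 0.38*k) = -1.9912*k^4 + 8.9946*k^3 - 0.4465*k^2 + 2.9811*k - 7.4898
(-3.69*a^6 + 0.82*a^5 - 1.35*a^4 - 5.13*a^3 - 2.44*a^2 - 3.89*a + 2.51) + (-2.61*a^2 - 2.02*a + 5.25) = -3.69*a^6 + 0.82*a^5 - 1.35*a^4 - 5.13*a^3 - 5.05*a^2 - 5.91*a + 7.76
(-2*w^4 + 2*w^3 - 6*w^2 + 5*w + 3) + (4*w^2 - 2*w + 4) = -2*w^4 + 2*w^3 - 2*w^2 + 3*w + 7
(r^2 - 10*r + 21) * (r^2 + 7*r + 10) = r^4 - 3*r^3 - 39*r^2 + 47*r + 210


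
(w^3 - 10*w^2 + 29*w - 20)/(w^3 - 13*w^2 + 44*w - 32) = (w - 5)/(w - 8)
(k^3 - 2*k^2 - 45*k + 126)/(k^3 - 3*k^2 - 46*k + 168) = (k - 3)/(k - 4)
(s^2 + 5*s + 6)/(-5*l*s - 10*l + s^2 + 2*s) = (s + 3)/(-5*l + s)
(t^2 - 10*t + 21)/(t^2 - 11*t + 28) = (t - 3)/(t - 4)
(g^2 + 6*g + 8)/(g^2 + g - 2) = (g + 4)/(g - 1)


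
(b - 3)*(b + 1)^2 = b^3 - b^2 - 5*b - 3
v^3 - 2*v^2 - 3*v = v*(v - 3)*(v + 1)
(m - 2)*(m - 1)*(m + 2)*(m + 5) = m^4 + 4*m^3 - 9*m^2 - 16*m + 20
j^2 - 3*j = j*(j - 3)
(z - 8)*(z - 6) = z^2 - 14*z + 48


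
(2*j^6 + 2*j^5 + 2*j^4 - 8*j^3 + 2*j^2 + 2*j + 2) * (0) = 0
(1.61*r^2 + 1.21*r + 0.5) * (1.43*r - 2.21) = 2.3023*r^3 - 1.8278*r^2 - 1.9591*r - 1.105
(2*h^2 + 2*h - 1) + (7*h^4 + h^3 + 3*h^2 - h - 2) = 7*h^4 + h^3 + 5*h^2 + h - 3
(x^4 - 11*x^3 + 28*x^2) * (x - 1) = x^5 - 12*x^4 + 39*x^3 - 28*x^2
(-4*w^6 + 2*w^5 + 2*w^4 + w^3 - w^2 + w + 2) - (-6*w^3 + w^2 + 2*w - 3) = -4*w^6 + 2*w^5 + 2*w^4 + 7*w^3 - 2*w^2 - w + 5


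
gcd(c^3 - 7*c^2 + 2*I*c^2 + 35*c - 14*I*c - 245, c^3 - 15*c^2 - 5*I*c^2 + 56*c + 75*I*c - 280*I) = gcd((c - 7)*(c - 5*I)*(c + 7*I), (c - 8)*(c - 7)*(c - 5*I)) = c^2 + c*(-7 - 5*I) + 35*I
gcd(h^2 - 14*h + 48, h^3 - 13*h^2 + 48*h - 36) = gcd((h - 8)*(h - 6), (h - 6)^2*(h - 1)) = h - 6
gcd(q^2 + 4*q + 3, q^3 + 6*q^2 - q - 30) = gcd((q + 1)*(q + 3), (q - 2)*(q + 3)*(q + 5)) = q + 3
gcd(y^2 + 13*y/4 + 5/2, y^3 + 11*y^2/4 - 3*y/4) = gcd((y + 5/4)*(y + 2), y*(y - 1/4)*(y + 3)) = 1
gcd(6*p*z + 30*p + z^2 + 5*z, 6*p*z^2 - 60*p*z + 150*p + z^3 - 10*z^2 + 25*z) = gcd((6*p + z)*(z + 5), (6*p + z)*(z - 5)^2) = 6*p + z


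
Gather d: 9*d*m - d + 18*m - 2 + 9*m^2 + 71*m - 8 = d*(9*m - 1) + 9*m^2 + 89*m - 10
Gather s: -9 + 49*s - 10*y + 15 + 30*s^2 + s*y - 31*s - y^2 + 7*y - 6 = 30*s^2 + s*(y + 18) - y^2 - 3*y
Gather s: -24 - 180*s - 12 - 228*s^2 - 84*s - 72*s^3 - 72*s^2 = -72*s^3 - 300*s^2 - 264*s - 36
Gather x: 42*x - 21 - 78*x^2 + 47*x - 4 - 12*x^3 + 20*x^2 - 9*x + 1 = -12*x^3 - 58*x^2 + 80*x - 24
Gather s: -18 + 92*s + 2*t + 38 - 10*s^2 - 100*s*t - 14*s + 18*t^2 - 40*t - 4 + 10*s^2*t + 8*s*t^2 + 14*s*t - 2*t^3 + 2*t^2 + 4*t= s^2*(10*t - 10) + s*(8*t^2 - 86*t + 78) - 2*t^3 + 20*t^2 - 34*t + 16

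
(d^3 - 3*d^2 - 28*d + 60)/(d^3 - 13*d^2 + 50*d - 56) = (d^2 - d - 30)/(d^2 - 11*d + 28)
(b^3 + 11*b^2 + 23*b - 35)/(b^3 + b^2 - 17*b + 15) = (b + 7)/(b - 3)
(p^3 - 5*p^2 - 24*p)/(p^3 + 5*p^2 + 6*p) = (p - 8)/(p + 2)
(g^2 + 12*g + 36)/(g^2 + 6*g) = (g + 6)/g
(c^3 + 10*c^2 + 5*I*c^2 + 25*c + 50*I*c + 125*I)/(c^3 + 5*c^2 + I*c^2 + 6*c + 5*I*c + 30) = (c^2 + 5*c*(1 + I) + 25*I)/(c^2 + I*c + 6)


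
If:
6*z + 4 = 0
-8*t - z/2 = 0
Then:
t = 1/24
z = -2/3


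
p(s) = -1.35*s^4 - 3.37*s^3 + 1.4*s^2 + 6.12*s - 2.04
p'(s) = -5.4*s^3 - 10.11*s^2 + 2.8*s + 6.12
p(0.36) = 0.16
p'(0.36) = 5.57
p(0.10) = -1.42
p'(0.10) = 6.29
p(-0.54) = -4.52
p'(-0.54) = 2.51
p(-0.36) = -3.93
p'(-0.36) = 4.05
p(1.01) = 0.69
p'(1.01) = -6.93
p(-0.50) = -4.41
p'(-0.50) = 2.87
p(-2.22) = -4.65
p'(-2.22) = 9.16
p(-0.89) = -4.85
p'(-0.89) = -0.57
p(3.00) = -171.42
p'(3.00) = -222.27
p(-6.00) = -1010.04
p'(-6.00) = 791.76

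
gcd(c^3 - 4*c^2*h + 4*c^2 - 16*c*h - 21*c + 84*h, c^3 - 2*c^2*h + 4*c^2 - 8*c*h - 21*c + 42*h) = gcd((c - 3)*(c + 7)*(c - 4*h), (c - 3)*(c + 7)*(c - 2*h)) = c^2 + 4*c - 21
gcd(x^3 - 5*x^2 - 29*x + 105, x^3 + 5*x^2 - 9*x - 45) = x^2 + 2*x - 15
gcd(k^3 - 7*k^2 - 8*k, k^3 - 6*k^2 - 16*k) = k^2 - 8*k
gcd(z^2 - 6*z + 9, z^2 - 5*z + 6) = z - 3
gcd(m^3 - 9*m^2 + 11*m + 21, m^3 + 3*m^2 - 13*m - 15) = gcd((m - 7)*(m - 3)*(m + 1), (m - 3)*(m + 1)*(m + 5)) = m^2 - 2*m - 3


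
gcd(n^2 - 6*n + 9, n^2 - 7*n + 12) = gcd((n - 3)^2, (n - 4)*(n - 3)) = n - 3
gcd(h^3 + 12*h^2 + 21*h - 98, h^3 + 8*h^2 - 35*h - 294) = h^2 + 14*h + 49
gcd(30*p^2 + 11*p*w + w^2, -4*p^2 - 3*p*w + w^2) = 1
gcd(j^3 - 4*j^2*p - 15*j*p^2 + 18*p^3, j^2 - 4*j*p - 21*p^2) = j + 3*p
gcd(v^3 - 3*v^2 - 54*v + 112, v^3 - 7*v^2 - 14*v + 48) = v^2 - 10*v + 16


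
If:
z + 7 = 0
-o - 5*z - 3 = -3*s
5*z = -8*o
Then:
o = 35/8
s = -221/24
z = -7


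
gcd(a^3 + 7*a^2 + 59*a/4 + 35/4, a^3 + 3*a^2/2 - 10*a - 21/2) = a^2 + 9*a/2 + 7/2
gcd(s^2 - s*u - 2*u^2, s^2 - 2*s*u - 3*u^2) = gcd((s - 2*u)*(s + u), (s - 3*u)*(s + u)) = s + u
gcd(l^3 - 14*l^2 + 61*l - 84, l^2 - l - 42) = l - 7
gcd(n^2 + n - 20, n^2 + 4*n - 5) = n + 5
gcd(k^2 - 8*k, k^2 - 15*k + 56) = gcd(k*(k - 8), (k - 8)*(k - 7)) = k - 8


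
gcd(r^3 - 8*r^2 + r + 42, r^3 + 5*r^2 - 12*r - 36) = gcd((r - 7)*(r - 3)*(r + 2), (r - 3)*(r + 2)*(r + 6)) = r^2 - r - 6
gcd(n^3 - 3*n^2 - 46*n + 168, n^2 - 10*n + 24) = n^2 - 10*n + 24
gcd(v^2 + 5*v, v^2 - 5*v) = v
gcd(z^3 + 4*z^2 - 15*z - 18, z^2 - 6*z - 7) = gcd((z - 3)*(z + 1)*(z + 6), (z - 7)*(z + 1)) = z + 1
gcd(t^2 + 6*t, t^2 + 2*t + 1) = 1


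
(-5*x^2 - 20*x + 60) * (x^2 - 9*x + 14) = -5*x^4 + 25*x^3 + 170*x^2 - 820*x + 840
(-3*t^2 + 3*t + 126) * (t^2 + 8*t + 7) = -3*t^4 - 21*t^3 + 129*t^2 + 1029*t + 882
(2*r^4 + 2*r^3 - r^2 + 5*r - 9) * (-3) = -6*r^4 - 6*r^3 + 3*r^2 - 15*r + 27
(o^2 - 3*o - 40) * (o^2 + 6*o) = o^4 + 3*o^3 - 58*o^2 - 240*o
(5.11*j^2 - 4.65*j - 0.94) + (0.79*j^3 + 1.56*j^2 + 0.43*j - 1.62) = 0.79*j^3 + 6.67*j^2 - 4.22*j - 2.56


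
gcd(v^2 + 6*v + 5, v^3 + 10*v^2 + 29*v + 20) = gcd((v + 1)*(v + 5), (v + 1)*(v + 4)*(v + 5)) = v^2 + 6*v + 5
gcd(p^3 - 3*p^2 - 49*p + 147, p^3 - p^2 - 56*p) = p + 7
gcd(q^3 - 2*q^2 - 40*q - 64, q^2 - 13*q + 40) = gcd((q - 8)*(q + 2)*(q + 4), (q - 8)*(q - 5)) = q - 8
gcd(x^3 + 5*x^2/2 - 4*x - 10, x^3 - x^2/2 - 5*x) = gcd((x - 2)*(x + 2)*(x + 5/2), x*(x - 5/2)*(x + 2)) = x + 2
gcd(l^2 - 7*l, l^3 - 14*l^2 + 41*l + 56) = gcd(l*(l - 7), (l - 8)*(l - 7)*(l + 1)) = l - 7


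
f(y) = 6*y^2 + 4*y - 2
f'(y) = 12*y + 4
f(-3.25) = 48.38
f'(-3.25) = -35.00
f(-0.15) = -2.46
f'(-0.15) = 2.20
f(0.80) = 5.04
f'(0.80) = 13.60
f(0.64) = 3.02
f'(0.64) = 11.68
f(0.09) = -1.59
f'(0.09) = 5.08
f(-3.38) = 53.03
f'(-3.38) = -36.56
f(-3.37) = 52.66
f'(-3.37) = -36.44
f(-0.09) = -2.31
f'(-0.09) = 2.92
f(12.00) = 910.00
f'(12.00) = 148.00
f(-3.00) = 40.00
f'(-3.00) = -32.00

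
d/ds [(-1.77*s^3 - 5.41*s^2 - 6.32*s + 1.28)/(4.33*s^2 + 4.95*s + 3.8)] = (-7.6641*s^4 - 17.523*s^3 - 19.5919*s^2 - 52.2008*s - 30.352)/(18.7489*s^4 + 42.867*s^3 + 57.4105*s^2 + 37.62*s + 14.44)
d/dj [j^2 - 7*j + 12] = 2*j - 7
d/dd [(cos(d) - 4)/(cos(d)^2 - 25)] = (cos(d)^2 - 8*cos(d) + 25)*sin(d)/(cos(d)^2 - 25)^2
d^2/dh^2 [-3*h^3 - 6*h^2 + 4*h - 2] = -18*h - 12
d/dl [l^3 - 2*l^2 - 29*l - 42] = 3*l^2 - 4*l - 29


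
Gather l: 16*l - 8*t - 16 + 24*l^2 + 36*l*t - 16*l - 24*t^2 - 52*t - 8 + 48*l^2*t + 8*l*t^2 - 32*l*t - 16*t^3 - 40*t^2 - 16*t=l^2*(48*t + 24) + l*(8*t^2 + 4*t) - 16*t^3 - 64*t^2 - 76*t - 24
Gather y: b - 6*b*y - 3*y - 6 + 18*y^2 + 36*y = b + 18*y^2 + y*(33 - 6*b) - 6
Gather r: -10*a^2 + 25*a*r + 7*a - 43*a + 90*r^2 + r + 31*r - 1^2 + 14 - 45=-10*a^2 - 36*a + 90*r^2 + r*(25*a + 32) - 32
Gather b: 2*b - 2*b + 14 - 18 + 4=0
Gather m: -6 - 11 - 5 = -22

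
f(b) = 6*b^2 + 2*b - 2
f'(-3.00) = -34.00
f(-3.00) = 46.00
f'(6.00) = 74.00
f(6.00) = 226.00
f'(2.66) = 33.92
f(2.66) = 45.77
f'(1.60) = 21.20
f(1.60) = 16.56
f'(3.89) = 48.68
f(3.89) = 96.57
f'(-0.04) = 1.52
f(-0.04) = -2.07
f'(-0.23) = -0.76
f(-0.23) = -2.14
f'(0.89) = 12.68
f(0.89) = 4.53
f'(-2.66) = -29.92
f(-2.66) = 35.13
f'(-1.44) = -15.28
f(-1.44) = 7.56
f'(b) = 12*b + 2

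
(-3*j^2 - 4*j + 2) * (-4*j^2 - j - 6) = 12*j^4 + 19*j^3 + 14*j^2 + 22*j - 12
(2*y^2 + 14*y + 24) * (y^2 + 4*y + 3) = 2*y^4 + 22*y^3 + 86*y^2 + 138*y + 72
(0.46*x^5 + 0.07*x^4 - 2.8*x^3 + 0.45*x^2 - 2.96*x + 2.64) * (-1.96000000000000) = -0.9016*x^5 - 0.1372*x^4 + 5.488*x^3 - 0.882*x^2 + 5.8016*x - 5.1744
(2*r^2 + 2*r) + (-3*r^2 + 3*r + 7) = -r^2 + 5*r + 7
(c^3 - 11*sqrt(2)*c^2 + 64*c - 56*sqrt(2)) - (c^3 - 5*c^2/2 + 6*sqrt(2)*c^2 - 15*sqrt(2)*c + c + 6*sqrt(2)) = -17*sqrt(2)*c^2 + 5*c^2/2 + 15*sqrt(2)*c + 63*c - 62*sqrt(2)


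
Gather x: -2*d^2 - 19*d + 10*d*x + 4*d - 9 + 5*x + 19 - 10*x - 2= -2*d^2 - 15*d + x*(10*d - 5) + 8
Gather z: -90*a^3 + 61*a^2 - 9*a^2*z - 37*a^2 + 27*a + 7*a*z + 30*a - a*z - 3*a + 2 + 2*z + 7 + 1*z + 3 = -90*a^3 + 24*a^2 + 54*a + z*(-9*a^2 + 6*a + 3) + 12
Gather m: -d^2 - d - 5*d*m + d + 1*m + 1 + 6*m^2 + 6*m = -d^2 + 6*m^2 + m*(7 - 5*d) + 1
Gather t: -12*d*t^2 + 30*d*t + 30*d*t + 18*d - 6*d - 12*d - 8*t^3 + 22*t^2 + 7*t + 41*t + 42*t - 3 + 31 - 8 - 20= -8*t^3 + t^2*(22 - 12*d) + t*(60*d + 90)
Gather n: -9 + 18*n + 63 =18*n + 54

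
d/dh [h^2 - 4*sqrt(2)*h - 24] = 2*h - 4*sqrt(2)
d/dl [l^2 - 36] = 2*l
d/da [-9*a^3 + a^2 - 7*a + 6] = -27*a^2 + 2*a - 7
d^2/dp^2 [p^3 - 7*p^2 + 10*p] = 6*p - 14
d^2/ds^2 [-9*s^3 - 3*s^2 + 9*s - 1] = -54*s - 6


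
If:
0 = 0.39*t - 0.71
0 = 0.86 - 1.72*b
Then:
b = 0.50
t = 1.82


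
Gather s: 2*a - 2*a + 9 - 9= 0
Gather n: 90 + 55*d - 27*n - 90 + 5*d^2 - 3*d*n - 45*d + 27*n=5*d^2 - 3*d*n + 10*d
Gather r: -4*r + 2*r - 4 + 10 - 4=2 - 2*r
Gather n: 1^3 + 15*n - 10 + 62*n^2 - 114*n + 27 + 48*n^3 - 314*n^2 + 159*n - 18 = 48*n^3 - 252*n^2 + 60*n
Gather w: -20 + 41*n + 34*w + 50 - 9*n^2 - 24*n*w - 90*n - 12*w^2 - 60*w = -9*n^2 - 49*n - 12*w^2 + w*(-24*n - 26) + 30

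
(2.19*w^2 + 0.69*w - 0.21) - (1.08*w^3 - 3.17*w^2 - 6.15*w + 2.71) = -1.08*w^3 + 5.36*w^2 + 6.84*w - 2.92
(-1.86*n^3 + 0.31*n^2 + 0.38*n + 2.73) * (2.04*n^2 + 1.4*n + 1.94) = -3.7944*n^5 - 1.9716*n^4 - 2.3992*n^3 + 6.7026*n^2 + 4.5592*n + 5.2962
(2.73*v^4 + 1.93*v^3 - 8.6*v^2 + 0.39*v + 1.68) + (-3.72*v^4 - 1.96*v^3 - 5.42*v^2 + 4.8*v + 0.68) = -0.99*v^4 - 0.03*v^3 - 14.02*v^2 + 5.19*v + 2.36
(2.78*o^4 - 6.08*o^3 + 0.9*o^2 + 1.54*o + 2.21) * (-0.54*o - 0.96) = -1.5012*o^5 + 0.614400000000001*o^4 + 5.3508*o^3 - 1.6956*o^2 - 2.6718*o - 2.1216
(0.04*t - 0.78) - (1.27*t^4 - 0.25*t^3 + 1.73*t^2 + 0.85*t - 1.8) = -1.27*t^4 + 0.25*t^3 - 1.73*t^2 - 0.81*t + 1.02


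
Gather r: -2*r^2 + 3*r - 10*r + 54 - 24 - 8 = -2*r^2 - 7*r + 22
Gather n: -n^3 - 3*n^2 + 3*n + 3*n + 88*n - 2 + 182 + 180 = -n^3 - 3*n^2 + 94*n + 360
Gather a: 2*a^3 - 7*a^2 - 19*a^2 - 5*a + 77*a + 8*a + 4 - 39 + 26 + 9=2*a^3 - 26*a^2 + 80*a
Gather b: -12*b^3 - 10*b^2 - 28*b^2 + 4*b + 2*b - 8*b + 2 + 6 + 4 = -12*b^3 - 38*b^2 - 2*b + 12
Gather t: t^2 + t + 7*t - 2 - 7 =t^2 + 8*t - 9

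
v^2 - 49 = (v - 7)*(v + 7)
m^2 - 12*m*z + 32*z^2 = (m - 8*z)*(m - 4*z)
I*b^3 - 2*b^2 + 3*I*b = b*(b + 3*I)*(I*b + 1)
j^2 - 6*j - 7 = (j - 7)*(j + 1)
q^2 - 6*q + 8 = (q - 4)*(q - 2)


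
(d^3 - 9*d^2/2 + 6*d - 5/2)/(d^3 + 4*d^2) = (2*d^3 - 9*d^2 + 12*d - 5)/(2*d^2*(d + 4))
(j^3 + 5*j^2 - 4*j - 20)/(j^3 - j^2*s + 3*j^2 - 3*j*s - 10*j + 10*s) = (-j - 2)/(-j + s)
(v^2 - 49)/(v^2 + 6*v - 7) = (v - 7)/(v - 1)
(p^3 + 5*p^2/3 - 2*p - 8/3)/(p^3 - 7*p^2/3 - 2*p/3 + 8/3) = (p + 2)/(p - 2)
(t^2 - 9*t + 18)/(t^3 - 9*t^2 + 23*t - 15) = (t - 6)/(t^2 - 6*t + 5)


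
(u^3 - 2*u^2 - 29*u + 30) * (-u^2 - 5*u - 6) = -u^5 - 3*u^4 + 33*u^3 + 127*u^2 + 24*u - 180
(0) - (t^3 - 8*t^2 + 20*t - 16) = -t^3 + 8*t^2 - 20*t + 16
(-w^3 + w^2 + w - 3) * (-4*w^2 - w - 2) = 4*w^5 - 3*w^4 - 3*w^3 + 9*w^2 + w + 6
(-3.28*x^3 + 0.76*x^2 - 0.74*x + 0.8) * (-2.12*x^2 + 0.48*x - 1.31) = 6.9536*x^5 - 3.1856*x^4 + 6.2304*x^3 - 3.0468*x^2 + 1.3534*x - 1.048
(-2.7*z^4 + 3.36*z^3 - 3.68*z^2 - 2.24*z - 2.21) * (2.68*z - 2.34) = -7.236*z^5 + 15.3228*z^4 - 17.7248*z^3 + 2.608*z^2 - 0.6812*z + 5.1714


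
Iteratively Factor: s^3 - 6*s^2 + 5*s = (s - 1)*(s^2 - 5*s) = s*(s - 1)*(s - 5)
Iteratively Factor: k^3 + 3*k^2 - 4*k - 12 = (k + 3)*(k^2 - 4) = (k + 2)*(k + 3)*(k - 2)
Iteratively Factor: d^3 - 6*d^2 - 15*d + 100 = (d - 5)*(d^2 - d - 20) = (d - 5)^2*(d + 4)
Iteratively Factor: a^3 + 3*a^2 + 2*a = (a + 1)*(a^2 + 2*a) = a*(a + 1)*(a + 2)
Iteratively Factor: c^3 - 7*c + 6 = (c - 1)*(c^2 + c - 6) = (c - 2)*(c - 1)*(c + 3)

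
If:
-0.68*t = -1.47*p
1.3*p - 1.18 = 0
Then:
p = 0.91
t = 1.96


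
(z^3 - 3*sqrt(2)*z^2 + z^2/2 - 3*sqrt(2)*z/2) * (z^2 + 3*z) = z^5 - 3*sqrt(2)*z^4 + 7*z^4/2 - 21*sqrt(2)*z^3/2 + 3*z^3/2 - 9*sqrt(2)*z^2/2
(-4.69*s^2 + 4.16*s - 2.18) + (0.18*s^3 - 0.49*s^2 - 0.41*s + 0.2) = 0.18*s^3 - 5.18*s^2 + 3.75*s - 1.98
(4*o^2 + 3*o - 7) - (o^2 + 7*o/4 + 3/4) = 3*o^2 + 5*o/4 - 31/4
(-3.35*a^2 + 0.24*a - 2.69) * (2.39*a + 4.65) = -8.0065*a^3 - 15.0039*a^2 - 5.3131*a - 12.5085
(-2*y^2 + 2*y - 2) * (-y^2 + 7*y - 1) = 2*y^4 - 16*y^3 + 18*y^2 - 16*y + 2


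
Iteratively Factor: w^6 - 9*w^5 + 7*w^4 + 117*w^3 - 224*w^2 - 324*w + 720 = (w - 3)*(w^5 - 6*w^4 - 11*w^3 + 84*w^2 + 28*w - 240) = (w - 3)*(w + 2)*(w^4 - 8*w^3 + 5*w^2 + 74*w - 120) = (w - 3)*(w - 2)*(w + 2)*(w^3 - 6*w^2 - 7*w + 60) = (w - 3)*(w - 2)*(w + 2)*(w + 3)*(w^2 - 9*w + 20) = (w - 4)*(w - 3)*(w - 2)*(w + 2)*(w + 3)*(w - 5)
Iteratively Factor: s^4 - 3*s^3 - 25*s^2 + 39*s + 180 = (s - 5)*(s^3 + 2*s^2 - 15*s - 36) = (s - 5)*(s + 3)*(s^2 - s - 12) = (s - 5)*(s + 3)^2*(s - 4)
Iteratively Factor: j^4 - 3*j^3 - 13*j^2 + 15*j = (j + 3)*(j^3 - 6*j^2 + 5*j) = (j - 1)*(j + 3)*(j^2 - 5*j) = (j - 5)*(j - 1)*(j + 3)*(j)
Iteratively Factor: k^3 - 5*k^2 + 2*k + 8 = (k + 1)*(k^2 - 6*k + 8) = (k - 4)*(k + 1)*(k - 2)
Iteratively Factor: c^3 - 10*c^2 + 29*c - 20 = (c - 1)*(c^2 - 9*c + 20) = (c - 5)*(c - 1)*(c - 4)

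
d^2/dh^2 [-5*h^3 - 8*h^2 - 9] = -30*h - 16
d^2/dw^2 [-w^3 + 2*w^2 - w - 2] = 4 - 6*w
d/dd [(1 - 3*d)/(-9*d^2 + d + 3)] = (27*d^2 - 3*d - (3*d - 1)*(18*d - 1) - 9)/(-9*d^2 + d + 3)^2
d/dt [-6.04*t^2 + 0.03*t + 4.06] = 0.03 - 12.08*t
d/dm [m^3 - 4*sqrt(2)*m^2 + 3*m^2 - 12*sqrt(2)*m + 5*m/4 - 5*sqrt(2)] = 3*m^2 - 8*sqrt(2)*m + 6*m - 12*sqrt(2) + 5/4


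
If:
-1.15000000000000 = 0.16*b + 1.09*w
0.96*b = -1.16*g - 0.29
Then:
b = -6.8125*w - 7.1875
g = 5.63793103448276*w + 5.69827586206897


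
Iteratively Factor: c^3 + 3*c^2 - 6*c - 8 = (c + 1)*(c^2 + 2*c - 8) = (c - 2)*(c + 1)*(c + 4)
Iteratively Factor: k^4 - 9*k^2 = (k + 3)*(k^3 - 3*k^2) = k*(k + 3)*(k^2 - 3*k) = k*(k - 3)*(k + 3)*(k)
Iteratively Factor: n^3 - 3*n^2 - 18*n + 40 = (n - 2)*(n^2 - n - 20) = (n - 5)*(n - 2)*(n + 4)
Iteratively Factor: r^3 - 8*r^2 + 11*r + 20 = (r - 4)*(r^2 - 4*r - 5) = (r - 4)*(r + 1)*(r - 5)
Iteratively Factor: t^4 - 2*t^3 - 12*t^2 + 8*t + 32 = (t + 2)*(t^3 - 4*t^2 - 4*t + 16) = (t - 2)*(t + 2)*(t^2 - 2*t - 8) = (t - 2)*(t + 2)^2*(t - 4)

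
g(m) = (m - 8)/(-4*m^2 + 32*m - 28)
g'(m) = (m - 8)*(8*m - 32)/(-4*m^2 + 32*m - 28)^2 + 1/(-4*m^2 + 32*m - 28) = (-m^2 + 8*m + 2*(m - 8)*(m - 4) - 7)/(4*(m^2 - 8*m + 7)^2)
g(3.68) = -0.12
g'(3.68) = 0.04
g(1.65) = -0.46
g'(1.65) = 0.69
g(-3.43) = 0.06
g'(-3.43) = 0.01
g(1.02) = -14.59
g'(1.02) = 729.17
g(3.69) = -0.12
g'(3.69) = 0.04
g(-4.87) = 0.05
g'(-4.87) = 0.01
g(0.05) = 0.30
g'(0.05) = 0.32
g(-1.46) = 0.11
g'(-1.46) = 0.05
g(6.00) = -0.10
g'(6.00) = -0.03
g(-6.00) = 0.04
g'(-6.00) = 0.01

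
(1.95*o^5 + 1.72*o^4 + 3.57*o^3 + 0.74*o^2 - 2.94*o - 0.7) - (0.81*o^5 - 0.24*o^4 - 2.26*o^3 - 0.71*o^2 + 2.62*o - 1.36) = 1.14*o^5 + 1.96*o^4 + 5.83*o^3 + 1.45*o^2 - 5.56*o + 0.66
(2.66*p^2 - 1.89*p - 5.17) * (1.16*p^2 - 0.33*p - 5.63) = 3.0856*p^4 - 3.0702*p^3 - 20.3493*p^2 + 12.3468*p + 29.1071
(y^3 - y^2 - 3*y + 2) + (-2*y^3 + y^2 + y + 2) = -y^3 - 2*y + 4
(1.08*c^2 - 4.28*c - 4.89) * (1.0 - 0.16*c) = -0.1728*c^3 + 1.7648*c^2 - 3.4976*c - 4.89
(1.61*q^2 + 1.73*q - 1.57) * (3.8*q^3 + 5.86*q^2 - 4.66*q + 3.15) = 6.118*q^5 + 16.0086*q^4 - 3.3308*q^3 - 12.1905*q^2 + 12.7657*q - 4.9455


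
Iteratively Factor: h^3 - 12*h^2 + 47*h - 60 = (h - 3)*(h^2 - 9*h + 20) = (h - 4)*(h - 3)*(h - 5)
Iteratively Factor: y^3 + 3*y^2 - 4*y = (y - 1)*(y^2 + 4*y) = y*(y - 1)*(y + 4)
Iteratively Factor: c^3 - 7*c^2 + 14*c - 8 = (c - 1)*(c^2 - 6*c + 8) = (c - 2)*(c - 1)*(c - 4)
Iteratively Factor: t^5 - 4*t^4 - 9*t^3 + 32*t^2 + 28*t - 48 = (t + 2)*(t^4 - 6*t^3 + 3*t^2 + 26*t - 24) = (t - 4)*(t + 2)*(t^3 - 2*t^2 - 5*t + 6) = (t - 4)*(t + 2)^2*(t^2 - 4*t + 3) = (t - 4)*(t - 1)*(t + 2)^2*(t - 3)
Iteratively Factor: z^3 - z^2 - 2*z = (z)*(z^2 - z - 2) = z*(z - 2)*(z + 1)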